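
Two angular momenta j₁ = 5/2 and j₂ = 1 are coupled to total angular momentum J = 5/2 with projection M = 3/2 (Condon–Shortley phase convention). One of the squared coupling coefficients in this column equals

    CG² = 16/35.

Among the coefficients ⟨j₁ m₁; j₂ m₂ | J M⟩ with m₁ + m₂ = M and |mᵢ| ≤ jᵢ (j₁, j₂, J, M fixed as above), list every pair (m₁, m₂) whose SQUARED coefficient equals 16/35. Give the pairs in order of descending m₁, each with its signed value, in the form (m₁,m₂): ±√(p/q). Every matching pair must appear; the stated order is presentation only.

Admissible pairs with m₁+m₂ = M = 3/2: (1/2,1), (3/2,0), (5/2,-1)
  (m₁,m₂)=(5/2,-1): CG² = 2/7, CG = +√(2/7)
  (m₁,m₂)=(3/2,0): CG² = 9/35, CG = +√(9/35)
  (m₁,m₂)=(1/2,1): CG² = 16/35, CG = −√(16/35)   ← matches the target
Pairs with CG² = 16/35: (1/2,1): −√(16/35)

(1/2,1): −√(16/35)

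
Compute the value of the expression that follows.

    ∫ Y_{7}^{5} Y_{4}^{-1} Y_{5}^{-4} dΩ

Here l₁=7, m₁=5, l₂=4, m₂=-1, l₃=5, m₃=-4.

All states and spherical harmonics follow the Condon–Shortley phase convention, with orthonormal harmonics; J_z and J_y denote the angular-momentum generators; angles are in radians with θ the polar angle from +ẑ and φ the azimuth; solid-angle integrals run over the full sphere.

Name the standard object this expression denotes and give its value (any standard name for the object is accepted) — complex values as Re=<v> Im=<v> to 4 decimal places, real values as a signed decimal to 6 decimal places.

Gaunt coefficient, +0.077064

This is a Gaunt coefficient — the integral of a triple product of spherical harmonics over the sphere.
Rules hold: Σm=0, L=16 even, 3≤5≤11.
N = 15·9·11 = 1485
Δ = 6!·8!·2!/17! = 1/6126120
Racah Σ t=2..4: t=2:+1/69120 t=3:−1/20736 t=4:+1/69120 = -1/51840
⇒ 3j(7 4 5; 0 0 0)² = 280/21879, sgn +1
Racah Σ t=1..2: t=1:−1/1209600 t=2:+1/1935360 = -1/3225600
⇒ 3j(7 4 5; 5 -1 -4)² = 243/61880, sgn +1
4πI² = N·(3j₀)²·(3jₘ)² = 3645/48841
I = +1·√(0.0746299/4π) = 0.07706400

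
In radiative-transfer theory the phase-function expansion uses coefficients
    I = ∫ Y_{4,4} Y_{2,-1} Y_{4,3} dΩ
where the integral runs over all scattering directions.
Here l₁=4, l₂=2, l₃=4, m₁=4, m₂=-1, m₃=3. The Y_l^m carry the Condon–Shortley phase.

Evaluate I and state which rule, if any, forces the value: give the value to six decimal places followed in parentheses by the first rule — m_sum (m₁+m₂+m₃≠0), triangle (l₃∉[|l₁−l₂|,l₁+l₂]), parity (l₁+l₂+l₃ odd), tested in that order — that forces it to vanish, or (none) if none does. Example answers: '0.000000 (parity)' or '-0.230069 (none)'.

0.000000 (m_sum)

4 − 1 + 3 = 6 ≠ 0: azimuthal integral kills it; I = 0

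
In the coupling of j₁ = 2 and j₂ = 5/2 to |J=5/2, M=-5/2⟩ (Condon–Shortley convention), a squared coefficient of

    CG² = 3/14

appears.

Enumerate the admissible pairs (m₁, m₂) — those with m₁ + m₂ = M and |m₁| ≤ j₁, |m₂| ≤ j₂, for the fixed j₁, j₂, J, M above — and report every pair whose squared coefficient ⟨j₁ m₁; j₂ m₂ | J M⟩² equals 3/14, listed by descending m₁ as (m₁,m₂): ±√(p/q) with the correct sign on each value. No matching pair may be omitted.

(-2,-1/2): +√(3/14)

Admissible pairs with m₁+m₂ = M = -5/2: (-2,-1/2), (-1,-3/2), (0,-5/2)
  (m₁,m₂)=(0,-5/2): CG² = 5/14, CG = +√(5/14)
  (m₁,m₂)=(-1,-3/2): CG² = 3/7, CG = −√(3/7)
  (m₁,m₂)=(-2,-1/2): CG² = 3/14, CG = +√(3/14)   ← matches the target
Pairs with CG² = 3/14: (-2,-1/2): +√(3/14)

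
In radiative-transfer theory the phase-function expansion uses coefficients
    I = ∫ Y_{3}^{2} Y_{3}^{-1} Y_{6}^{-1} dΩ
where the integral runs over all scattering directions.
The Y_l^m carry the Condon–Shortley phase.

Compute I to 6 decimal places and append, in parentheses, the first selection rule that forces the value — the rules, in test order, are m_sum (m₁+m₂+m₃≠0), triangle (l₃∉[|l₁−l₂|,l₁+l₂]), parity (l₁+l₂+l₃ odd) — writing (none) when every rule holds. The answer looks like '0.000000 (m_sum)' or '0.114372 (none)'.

Checks pass: Σm=0; 12 even; l₃=6∈[0,6].
(2·3+1)(2·3+1)(2·6+1) = 637
Δ: 0! 6! 6! / 13! → 1/12012
sum: t=0:+1/1296 = 1/1296
3j²(3 3 6; 0 0 0) = Δ·Π!·Σ² = 100/3003  (sign +1)
sum: t=0:+1/5760 = 1/5760
3j²(3 3 6; 2 -1 -1) = Δ·Π!·Σ² = 5/572  (sign -1)
combine: 4πI² = 637·100/3003·5/572 = 875/4719
take √, sign -1: I = -0.12147142
No selection rule forces the value: the integral is nonzero (none).

-0.121471 (none)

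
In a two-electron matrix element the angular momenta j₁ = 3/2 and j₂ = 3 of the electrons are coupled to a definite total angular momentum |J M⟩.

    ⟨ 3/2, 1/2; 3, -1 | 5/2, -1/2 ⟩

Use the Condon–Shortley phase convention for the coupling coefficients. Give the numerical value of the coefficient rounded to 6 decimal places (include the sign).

√[6·2!1!4!/8! · 2!1!2!4!2!3!] = √(288/35)
  +(−1)^0/∏(0,2,1,2,0,2)! = 1/8  (running 1/8)
  +(−1)^1/∏(1,1,0,1,1,3)! = -1/6  (running -1/24)
⟨..|..⟩ = √(288/35)·(-1/24) = -0.119523

-0.119523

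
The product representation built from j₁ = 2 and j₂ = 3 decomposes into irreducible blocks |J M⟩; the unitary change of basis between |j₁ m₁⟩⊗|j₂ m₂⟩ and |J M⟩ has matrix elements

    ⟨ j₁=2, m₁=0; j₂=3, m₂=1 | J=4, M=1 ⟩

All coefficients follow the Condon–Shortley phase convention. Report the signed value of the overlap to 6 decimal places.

-0.327327  (= −√(3/28))

triangle: 1!*3!*5!/10! = 720/3628800
(j±m)!: 2!*2!*4!*2!*5!*3! = 138240
prefactor² = (2J+1)*Δ*N² = 1728/7
  k=0: +1/(0!*1!*2!*4!*1!*1!) = 1/48
  k=1: −1/(1!*0!*1!*3!*2!*2!) = -1/24
Σ = -1/48  ⇒  CG² = 1728/7*(-1/48)² = 3/28
CG = −√(3/28) = -0.327327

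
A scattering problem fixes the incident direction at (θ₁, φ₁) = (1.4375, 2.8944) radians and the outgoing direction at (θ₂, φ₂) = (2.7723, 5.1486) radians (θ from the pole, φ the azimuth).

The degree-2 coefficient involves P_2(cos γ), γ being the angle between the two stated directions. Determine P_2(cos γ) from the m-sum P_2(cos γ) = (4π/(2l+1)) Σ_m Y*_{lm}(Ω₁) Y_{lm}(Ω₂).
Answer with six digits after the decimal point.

Summing Y*_{l m}(θ₁,φ₁)·Y_{l m}(θ₂,φ₂) over m ∈ [−2, 2]; prefactor 4π/(2·2+1) = 2.513274:
  m=-2: (0.334016, -0.180046) × (-0.032359, 0.038545) = (-0.003869, 0.018701)  (running Σ = (-0.003869, 0.018701))
  m=-1: (-0.098669, 0.024900) × (-0.109876, -0.235704) = (0.016710, 0.020521)  (running Σ = (0.012842, 0.039222))
  m=0: (-0.298679, -0.000000) × (0.507507, 0.000000) = (-0.151582, -0.000000)  (running Σ = (-0.138740, 0.039222))
  m=1: (0.098669, 0.024900) × (0.109876, -0.235704) = (0.016710, -0.020521)  (running Σ = (-0.122030, 0.018701))
  m=2: (0.334016, 0.180046) × (-0.032359, -0.038545) = (-0.003869, -0.018701)  (running Σ = (-0.125898, -0.000000))
Total Σ_m = (-0.125898, -0.000000). Multiply by 2.513274: (-0.316417, -0.000000). P_2(cos γ) = -0.316417

-0.316417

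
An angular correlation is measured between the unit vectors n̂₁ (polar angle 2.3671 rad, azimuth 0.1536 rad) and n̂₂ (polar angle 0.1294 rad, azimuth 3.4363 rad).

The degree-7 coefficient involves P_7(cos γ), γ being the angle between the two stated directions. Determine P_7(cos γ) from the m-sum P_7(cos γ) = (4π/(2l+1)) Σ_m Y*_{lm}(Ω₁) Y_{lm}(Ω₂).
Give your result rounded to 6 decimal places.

Addition theorem: P_7(cos γ) = (4π/15) Σ_m Y*_{lm}(Ω₁) Y_{lm}(Ω₂), m = −7…7:
  m=-7: (0.019457, 0.035992) × (0.000000, 0.000000) = (-0.000000, 0.000000)  (running Σ = (-0.000000, 0.000000))
  m=-6: (-0.094591, -0.124636) × (-0.000002, -0.000008) = (-0.000001, 0.000001)  (running Σ = (-0.000001, 0.000001))
  m=-5: (0.249110, 0.240589) × (-0.000015, 0.000154) = (-0.000041, 0.000035)  (running Σ = (-0.000042, 0.000036))
  m=-4: (-0.373393, -0.263424) × (0.000754, -0.001824) = (-0.000762, 0.000483)  (running Σ = (-0.000804, 0.000518))
  m=-3: (0.223933, 0.111171) × (-0.011510, 0.014041) = (-0.004138, 0.001865)  (running Σ = (-0.004942, 0.002383))
  m=-2: (0.201931, 0.064061) × (0.096873, -0.064780) = (0.023712, -0.006875)  (running Σ = (0.018769, -0.004492))
  m=-1: (-0.354212, -0.054839) × (-0.449746, 0.136519) = (0.166792, -0.023693)  (running Σ = (0.185561, -0.028185))
  m=0: (-0.110125, -0.000000) × (0.850891, 0.000000) = (-0.093704, -0.000000)  (running Σ = (0.091857, -0.028185))
  m=1: (0.354212, -0.054839) × (0.449746, 0.136519) = (0.166792, 0.023693)  (running Σ = (0.258649, -0.004492))
  m=2: (0.201931, -0.064061) × (0.096873, 0.064780) = (0.023712, 0.006875)  (running Σ = (0.282360, 0.002383))
  m=3: (-0.223933, 0.111171) × (0.011510, 0.014041) = (-0.004138, -0.001865)  (running Σ = (0.278222, 0.000518))
  m=4: (-0.373393, 0.263424) × (0.000754, 0.001824) = (-0.000762, -0.000483)  (running Σ = (0.277460, 0.000036))
  m=5: (-0.249110, 0.240589) × (0.000015, 0.000154) = (-0.000041, -0.000035)  (running Σ = (0.277419, 0.000001))
  m=6: (-0.094591, 0.124636) × (-0.000002, 0.000008) = (-0.000001, -0.000001)  (running Σ = (0.277418, 0.000000))
  m=7: (-0.019457, 0.035992) × (-0.000000, 0.000000) = (-0.000000, -0.000000)  (running Σ = (0.277418, -0.000000))
Total Σ_m = (0.277418, -0.000000). Multiply by 0.837758: (0.232409, -0.000000). P_7(cos γ) = 0.232409

0.232409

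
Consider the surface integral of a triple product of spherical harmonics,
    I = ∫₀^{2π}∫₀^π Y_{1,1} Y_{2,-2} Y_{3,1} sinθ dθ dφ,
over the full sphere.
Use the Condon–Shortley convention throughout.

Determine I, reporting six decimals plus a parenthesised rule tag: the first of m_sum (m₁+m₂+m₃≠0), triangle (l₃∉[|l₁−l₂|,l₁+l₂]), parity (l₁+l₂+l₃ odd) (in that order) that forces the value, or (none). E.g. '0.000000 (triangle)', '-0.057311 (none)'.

-0.082589 (none)

m-sum 0 ✓  L=6 even ✓  1≤3≤3 ✓
Π(2lᵢ+1) = 3×5×7 = 105
triangle coeff Δ(1,2,3) = 1/105
Σ_t [0,0]: t=0:+1/4 = 1/4
(3j)²=3/35 [(1 2 3; 0 0 0)], sign=-1
Σ_t [0,0]: t=0:+1/48 = 1/48
(3j)²=1/105 [(1 2 3; 1 -2 1)], sign=+1
⇒ 4πI² = 3/35
I = (-1)√(3/35/(4π)) = -0.08258890
No selection rule forces the value: the integral is nonzero (none).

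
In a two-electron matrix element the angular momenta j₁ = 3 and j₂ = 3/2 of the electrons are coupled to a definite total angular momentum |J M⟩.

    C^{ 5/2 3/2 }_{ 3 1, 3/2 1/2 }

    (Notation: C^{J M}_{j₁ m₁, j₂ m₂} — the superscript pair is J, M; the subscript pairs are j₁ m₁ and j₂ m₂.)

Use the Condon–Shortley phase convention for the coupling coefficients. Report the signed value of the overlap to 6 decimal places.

triangle: 2!·4!·1!/8! = 48/40320
(j±m)!: 4!·2!·2!·1!·4!·1! = 2304
prefactor² = (2J+1)·Δ·N² = 576/35
  k=1: −1/(1!·1!·1!·1!·3!·0!) = -1/6
  k=2: +1/(2!·0!·0!·0!·4!·1!) = 1/48
Σ = -7/48  ⇒  CG² = 576/35·(-7/48)² = 7/20
CG = −√(7/20) = -0.591608

−√(7/20) ≈ -0.591608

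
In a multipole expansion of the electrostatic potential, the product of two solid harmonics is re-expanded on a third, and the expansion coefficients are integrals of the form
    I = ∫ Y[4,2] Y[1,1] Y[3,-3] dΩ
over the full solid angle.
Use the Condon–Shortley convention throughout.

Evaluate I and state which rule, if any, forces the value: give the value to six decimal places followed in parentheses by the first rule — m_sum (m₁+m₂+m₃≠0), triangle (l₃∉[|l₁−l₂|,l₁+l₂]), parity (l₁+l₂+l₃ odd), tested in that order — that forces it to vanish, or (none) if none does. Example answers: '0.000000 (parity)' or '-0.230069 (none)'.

Rules hold: Σm=0, L=8 even, 3≤3≤5.
N = 9·3·7 = 189
Δ = 2!·6!·0!/9! = 1/252
Racah Σ t=1..1: t=1:−1/36 = -1/36
⇒ 3j(4 1 3; 0 0 0)² = 4/63, sgn +1
Racah Σ t=2..2: t=2:+1/1440 = 1/1440
⇒ 3j(4 1 3; 2 1 -3)² = 1/252, sgn +1
4πI² = N·(3j₀)²·(3jₘ)² = 1/21
I = +1·√(0.047619/4π) = 0.06155813
No selection rule forces the value: the integral is nonzero (none).

0.061558 (none)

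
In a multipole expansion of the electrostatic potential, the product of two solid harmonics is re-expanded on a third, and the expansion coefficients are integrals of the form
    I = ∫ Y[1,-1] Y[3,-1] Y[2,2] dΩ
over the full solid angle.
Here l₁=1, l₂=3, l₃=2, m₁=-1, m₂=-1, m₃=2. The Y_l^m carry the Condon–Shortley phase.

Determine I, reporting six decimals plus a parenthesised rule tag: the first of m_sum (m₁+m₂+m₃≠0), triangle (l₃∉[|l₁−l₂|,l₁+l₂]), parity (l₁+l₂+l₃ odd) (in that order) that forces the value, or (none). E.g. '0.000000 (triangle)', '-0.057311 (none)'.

-0.082589 (none)

Rules hold: Σm=0, L=6 even, 2≤2≤4.
N = 3·7·5 = 105
Δ = 2!·0!·4!/7! = 1/105
Racah Σ t=1..1: t=1:−1/4 = -1/4
⇒ 3j(1 3 2; 0 0 0)² = 3/35, sgn -1
Racah Σ t=2..2: t=2:+1/48 = 1/48
⇒ 3j(1 3 2; -1 -1 2)² = 1/105, sgn +1
4πI² = N·(3j₀)²·(3jₘ)² = 3/35
I = -1·√(0.0857143/4π) = -0.08258890
No selection rule forces the value: the integral is nonzero (none).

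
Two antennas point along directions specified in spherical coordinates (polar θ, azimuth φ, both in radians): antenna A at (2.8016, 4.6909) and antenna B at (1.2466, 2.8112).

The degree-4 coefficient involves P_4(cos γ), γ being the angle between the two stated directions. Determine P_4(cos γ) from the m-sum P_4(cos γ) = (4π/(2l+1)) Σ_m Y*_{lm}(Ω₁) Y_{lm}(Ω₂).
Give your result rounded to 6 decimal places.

Term-by-term m-sum for l=4 (normalisation 4π/9 = 1.396263):
  term(m=-4) = +0.000643+0.001847i   from Y*(Ω₁)=+0.005453-0.000470i, Y(Ω₂)=+0.088124+0.346241i
  term(m=-3) = -0.011884+0.008924i   from Y*(Ω₁)=-0.002819-0.043671i, Y(Ω₂)=-0.185998-0.284130i
  term(m=-2) = +0.013788+0.009798i   from Y*(Ω₁)=-0.194072+0.008346i, Y(Ω₂)=-0.068747-0.053442i
  term(m=-1) = -0.047646+0.149305i   from Y*(Ω₁)=+0.010296+0.479042i, Y(Ω₂)=+0.309393+0.106111i
  term(m=+0) = +0.014100+0.000000i   from Y*(Ω₁)=+0.421502-0.000000i, Y(Ω₂)=+0.033451+0.000000i
  term(m=+1) = -0.047646-0.149305i   from Y*(Ω₁)=-0.010296+0.479042i, Y(Ω₂)=-0.309393+0.106111i
  term(m=+2) = +0.013788-0.009798i   from Y*(Ω₁)=-0.194072-0.008346i, Y(Ω₂)=-0.068747+0.053442i
  term(m=+3) = -0.011884-0.008924i   from Y*(Ω₁)=+0.002819-0.043671i, Y(Ω₂)=+0.185998-0.284130i
  term(m=+4) = +0.000643-0.001847i   from Y*(Ω₁)=+0.005453+0.000470i, Y(Ω₂)=+0.088124-0.346241i
Total Σ_m = -0.076098+0.000000i. Multiply by 1.396263: -0.106253+0.000000i. P_4(cos γ) = -0.106253

-0.106253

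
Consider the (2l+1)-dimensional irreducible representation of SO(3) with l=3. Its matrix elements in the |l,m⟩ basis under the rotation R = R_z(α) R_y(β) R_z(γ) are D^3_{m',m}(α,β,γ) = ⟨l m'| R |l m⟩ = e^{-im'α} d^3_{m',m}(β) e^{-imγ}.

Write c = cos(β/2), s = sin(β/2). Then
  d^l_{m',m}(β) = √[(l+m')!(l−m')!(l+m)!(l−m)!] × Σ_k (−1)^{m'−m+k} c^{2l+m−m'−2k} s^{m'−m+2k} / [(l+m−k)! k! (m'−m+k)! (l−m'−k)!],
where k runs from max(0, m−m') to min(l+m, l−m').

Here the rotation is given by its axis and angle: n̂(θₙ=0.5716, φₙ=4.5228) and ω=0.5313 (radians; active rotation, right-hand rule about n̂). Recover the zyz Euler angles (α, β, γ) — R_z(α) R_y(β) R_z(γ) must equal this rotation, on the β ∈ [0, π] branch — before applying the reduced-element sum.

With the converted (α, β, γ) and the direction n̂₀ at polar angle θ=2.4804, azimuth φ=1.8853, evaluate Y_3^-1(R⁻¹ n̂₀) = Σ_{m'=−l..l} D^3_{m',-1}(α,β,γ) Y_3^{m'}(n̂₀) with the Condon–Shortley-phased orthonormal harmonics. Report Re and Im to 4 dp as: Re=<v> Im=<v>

Re=-0.0560 Im=-0.3413

Axis–angle → zyz. n̂ = (sinθₙcosφₙ, sinθₙsinφₙ, cosθₙ) = (-0.101950, -0.531285, +0.841036), ω = 0.5313.
R = I cosω + sinω [n̂]ₓ + (1−cosω) n̂n̂ᵀ gives
  R = [+0.863582, -0.418648, -0.280998; +0.433582, +0.901059, -0.009942; +0.257358, -0.113249, +0.959657]
β = atan2(√(R₁₃²+R₂₃²), R₃₃) = 0.285017; α = atan2(R₂₃, R₁₃) mod 2π = 3.176960; γ = atan2(R₃₂, −R₃₁) mod 2π = 3.556138
Need the full column D^3_{m',-1} for m'=−3..3 at α=3.1770, β=0.2850, γ=3.5561.
cos(β/2)=0.989863, sin(β/2)=0.142027
d^3_{-3,-1}: single k=2 term ⇒ +0.075004;  D = +0.065066+0.037310i
d^3_{-2,-1}: k∈[1..2] ⇒ +0.426820 -0.017574 = +0.409246;  D = -0.361996-0.190896i
d^3_{-1,-1}: k∈[0..2] ⇒ +0.940698 -0.154928 +0.002392 = +0.788162;  D = +0.709728+0.342762i
d^3_{0,-1}: k∈[0..2] ⇒ -0.467558 +0.028877 -0.000198 = -0.438879;  D = +0.401706+0.176769i
d^3_{1,-1}: k∈[0..2] ⇒ +0.116196 -0.003189 +0.000008 = +0.113015;  D = +0.104987+0.041833i
d^3_{2,-1}: k∈[0..1] ⇒ -0.017574 +0.000181 = -0.017393;  D = +0.016375+0.005863i
d^3_{3,-1}: single k=0 term ⇒ +0.001544;  D = +0.001471+0.000469i
Y_3^{m'}(θ=2.4804,φ=1.8853) and Σ D·Y over m':
  (+0.0651+0.0373i)·(+0.0782+0.0567i)  (-0.3620-0.1909i)·(+0.2459-0.1789i)  (+0.7097+0.3428i)·(-0.1298-0.3991i)  (+0.4017+0.1768i)·(-0.0338+0.0000i)  (+0.1050+0.0418i)·(+0.1298-0.3991i)  (+0.0164+0.0059i)·(+0.2459+0.1789i)  (+0.0015+0.0005i)·(-0.0782+0.0567i)
Y_3^-1(R⁻¹ n̂) = -0.055969-0.341312i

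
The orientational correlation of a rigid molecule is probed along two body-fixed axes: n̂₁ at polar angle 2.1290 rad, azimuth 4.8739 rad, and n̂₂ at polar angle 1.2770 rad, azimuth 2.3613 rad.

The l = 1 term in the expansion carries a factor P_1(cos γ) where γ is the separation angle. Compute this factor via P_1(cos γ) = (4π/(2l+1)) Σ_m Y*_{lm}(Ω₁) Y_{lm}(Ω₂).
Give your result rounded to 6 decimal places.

-0.809874

Addition theorem: P_1(cos γ) = (4π/3) Σ_m Y*_{lm}(Ω₁) Y_{lm}(Ω₂), m = −1…1:
  [-1]  conj(Y_{1,-1})(Ω₁) = +0.047125-0.289237i ; Y_{1,-1}(Ω₂) = -0.235024-0.232636i ; Δ = -0.078363+0.057015i
  [+0]  conj(Y_{1,0})(Ω₁) = -0.258795-0.000000i ; Y_{1,0}(Ω₂) = +0.141493+0.000000i ; Δ = -0.036618-0.000000i
  [+1]  conj(Y_{1,1})(Ω₁) = -0.047125-0.289237i ; Y_{1,1}(Ω₂) = +0.235024-0.232636i ; Δ = -0.078363-0.057015i
Σ over m = -0.193343+0.000000i; ×(4π/3) → -0.809874+0.000000i. Real part: -0.809874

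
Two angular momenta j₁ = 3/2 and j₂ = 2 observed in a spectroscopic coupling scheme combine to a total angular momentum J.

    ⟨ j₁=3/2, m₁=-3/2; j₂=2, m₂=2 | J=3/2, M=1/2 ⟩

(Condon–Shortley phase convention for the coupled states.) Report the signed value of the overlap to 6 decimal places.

+0.632456

j₁+j₂−J=2  J+j₁−j₂=1  J−j₁+j₂=2  j₁+j₂+J+1=6
(j₁±m₁, j₂±m₂, J±M) = (0,3,4,0,2,1)
P² = 32/5
sum k=2..2:
  [2] +1/4 = 1/4
S = 1/4
C² = P²·S² = 2/5 ; C = +0.632456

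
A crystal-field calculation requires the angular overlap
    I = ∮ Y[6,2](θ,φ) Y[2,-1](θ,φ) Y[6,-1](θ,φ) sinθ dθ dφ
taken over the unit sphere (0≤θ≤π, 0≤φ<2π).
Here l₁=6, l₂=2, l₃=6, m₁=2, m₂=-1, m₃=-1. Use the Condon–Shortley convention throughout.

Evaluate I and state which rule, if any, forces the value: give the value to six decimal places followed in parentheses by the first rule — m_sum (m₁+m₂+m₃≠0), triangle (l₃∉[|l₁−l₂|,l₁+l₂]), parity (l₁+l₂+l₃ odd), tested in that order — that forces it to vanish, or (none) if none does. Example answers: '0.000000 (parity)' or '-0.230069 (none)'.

0.088837 (none)

Checks pass: Σm=0; 14 even; l₃=6∈[4,8].
(2·6+1)(2·2+1)(2·6+1) = 845
Δ: 2! 10! 2! / 15! → 1/90090
sum: t=0:+1/69120 t=1:−1/14400 t=2:+1/69120 = -7/172800
3j²(6 2 6; 0 0 0) = Δ·Π!·Σ² = 14/715  (sign -1)
sum: t=0:+1/34560 t=1:−1/60480 = 1/80640
3j²(6 2 6; 2 -1 -1) = Δ·Π!·Σ² = 6/1001  (sign -1)
combine: 4πI² = 845·14/715·6/1001 = 12/121
take √, sign +1: I = 0.08883682
No selection rule forces the value: the integral is nonzero (none).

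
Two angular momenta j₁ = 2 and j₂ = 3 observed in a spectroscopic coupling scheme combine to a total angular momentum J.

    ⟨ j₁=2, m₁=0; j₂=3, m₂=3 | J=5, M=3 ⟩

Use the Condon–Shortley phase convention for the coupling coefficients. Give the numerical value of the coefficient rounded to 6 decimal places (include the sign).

+√(2/15) = +0.365148

j₁+j₂−J=0  J+j₁−j₂=4  J−j₁+j₂=6  j₁+j₂+J+1=11
(j₁±m₁, j₂±m₂, J±M) = (2,2,6,0,8,2)
P² = 1105920
sum k=0..0:
  [0] +1/2880 = 1/2880
S = 1/2880
C² = P²·S² = 2/15 ; C = +0.365148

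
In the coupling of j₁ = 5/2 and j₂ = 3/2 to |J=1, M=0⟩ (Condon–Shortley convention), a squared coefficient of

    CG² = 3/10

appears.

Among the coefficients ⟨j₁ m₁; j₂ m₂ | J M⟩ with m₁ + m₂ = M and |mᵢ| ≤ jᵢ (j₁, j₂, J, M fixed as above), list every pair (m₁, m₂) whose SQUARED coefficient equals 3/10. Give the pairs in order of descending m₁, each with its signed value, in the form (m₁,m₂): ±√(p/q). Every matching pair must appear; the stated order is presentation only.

(1/2,-1/2): −√(3/10); (-1/2,1/2): +√(3/10)

Admissible pairs with m₁+m₂ = M = 0: (-3/2,3/2), (-1/2,1/2), (1/2,-1/2), (3/2,-3/2)
  (m₁,m₂)=(3/2,-3/2): CG² = 1/5, CG = +√(1/5)
  (m₁,m₂)=(1/2,-1/2): CG² = 3/10, CG = −√(3/10)   ← matches the target
  (m₁,m₂)=(-1/2,1/2): CG² = 3/10, CG = +√(3/10)   ← matches the target
  (m₁,m₂)=(-3/2,3/2): CG² = 1/5, CG = −√(1/5)
Pairs with CG² = 3/10: (1/2,-1/2): −√(3/10); (-1/2,1/2): +√(3/10)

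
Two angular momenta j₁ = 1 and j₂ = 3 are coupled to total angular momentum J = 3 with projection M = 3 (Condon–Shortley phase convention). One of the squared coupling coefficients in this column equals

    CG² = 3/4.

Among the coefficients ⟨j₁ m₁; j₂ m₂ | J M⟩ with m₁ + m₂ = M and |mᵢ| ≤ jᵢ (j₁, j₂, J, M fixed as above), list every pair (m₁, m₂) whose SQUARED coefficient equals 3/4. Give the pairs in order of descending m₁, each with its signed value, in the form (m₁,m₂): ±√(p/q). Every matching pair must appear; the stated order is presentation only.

(0,3): −√(3/4)

Admissible pairs with m₁+m₂ = M = 3: (0,3), (1,2)
  (m₁,m₂)=(1,2): CG² = 1/4, CG = +√(1/4)
  (m₁,m₂)=(0,3): CG² = 3/4, CG = −√(3/4)   ← matches the target
Pairs with CG² = 3/4: (0,3): −√(3/4)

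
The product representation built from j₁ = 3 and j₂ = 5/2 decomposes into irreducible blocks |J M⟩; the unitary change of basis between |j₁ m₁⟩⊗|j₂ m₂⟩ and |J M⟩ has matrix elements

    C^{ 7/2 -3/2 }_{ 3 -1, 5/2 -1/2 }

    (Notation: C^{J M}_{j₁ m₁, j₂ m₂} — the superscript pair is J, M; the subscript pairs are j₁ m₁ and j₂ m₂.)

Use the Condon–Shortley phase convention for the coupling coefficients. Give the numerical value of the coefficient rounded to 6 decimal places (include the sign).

j₁+j₂−J=2  J+j₁−j₂=4  J−j₁+j₂=3  j₁+j₂+J+1=10
(j₁±m₁, j₂±m₂, J±M) = (2,4,2,3,2,5)
P² = 3072/35
sum k=0..2:
  [0] +1/96 = 1/96
  [1] −1/12 = -1/12
  [2] +1/48 = 1/48
S = -5/96
C² = P²·S² = 5/21 ; C = -0.487950

−√(5/21) ≈ -0.487950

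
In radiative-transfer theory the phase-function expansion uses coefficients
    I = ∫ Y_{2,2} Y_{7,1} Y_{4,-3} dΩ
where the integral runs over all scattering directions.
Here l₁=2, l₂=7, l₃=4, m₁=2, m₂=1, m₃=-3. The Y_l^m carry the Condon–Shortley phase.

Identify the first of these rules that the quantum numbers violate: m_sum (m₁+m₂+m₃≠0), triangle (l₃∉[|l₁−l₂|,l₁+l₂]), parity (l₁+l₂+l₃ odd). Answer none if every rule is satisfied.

triangle

m₁+m₂+m₃ = 2 + 1 − 3 = 0  ✓
triangle: need |l₁−l₂| ≤ l₃ ≤ l₁+l₂ = [5,9]; l₃=4 is outside  ✗
parity: l₁+l₂+l₃ = 13 is odd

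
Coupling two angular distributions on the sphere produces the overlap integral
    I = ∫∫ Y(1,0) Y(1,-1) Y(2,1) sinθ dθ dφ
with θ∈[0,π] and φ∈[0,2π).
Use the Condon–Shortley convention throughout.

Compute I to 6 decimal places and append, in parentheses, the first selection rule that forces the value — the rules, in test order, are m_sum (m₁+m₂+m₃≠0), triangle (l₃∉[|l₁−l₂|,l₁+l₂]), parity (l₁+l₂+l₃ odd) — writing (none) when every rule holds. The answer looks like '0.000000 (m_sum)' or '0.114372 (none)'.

Checks pass: Σm=0; 4 even; l₃=2∈[0,2].
(2·1+1)(2·1+1)(2·2+1) = 45
Δ: 0! 2! 2! / 5! → 1/30
sum: t=0:+1/1 = 1/1
3j²(1 1 2; 0 0 0) = Δ·Π!·Σ² = 2/15  (sign +1)
sum: t=0:+1/2 = 1/2
3j²(1 1 2; 0 -1 1) = Δ·Π!·Σ² = 1/10  (sign -1)
combine: 4πI² = 45·2/15·1/10 = 3/5
take √, sign -1: I = -0.21850969
No selection rule forces the value: the integral is nonzero (none).

-0.218510 (none)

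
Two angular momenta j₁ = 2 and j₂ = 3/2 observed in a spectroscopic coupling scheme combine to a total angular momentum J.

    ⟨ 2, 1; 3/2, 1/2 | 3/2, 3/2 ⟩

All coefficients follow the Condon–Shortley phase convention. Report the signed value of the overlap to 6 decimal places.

-0.632456  (= −√(2/5))

j₁+j₂−J=2  J+j₁−j₂=2  J−j₁+j₂=1  j₁+j₂+J+1=6
(j₁±m₁, j₂±m₂, J±M) = (3,1,2,1,3,0)
P² = 8/5
sum k=1..1:
  [1] −1/2 = -1/2
S = -1/2
C² = P²·S² = 2/5 ; C = -0.632456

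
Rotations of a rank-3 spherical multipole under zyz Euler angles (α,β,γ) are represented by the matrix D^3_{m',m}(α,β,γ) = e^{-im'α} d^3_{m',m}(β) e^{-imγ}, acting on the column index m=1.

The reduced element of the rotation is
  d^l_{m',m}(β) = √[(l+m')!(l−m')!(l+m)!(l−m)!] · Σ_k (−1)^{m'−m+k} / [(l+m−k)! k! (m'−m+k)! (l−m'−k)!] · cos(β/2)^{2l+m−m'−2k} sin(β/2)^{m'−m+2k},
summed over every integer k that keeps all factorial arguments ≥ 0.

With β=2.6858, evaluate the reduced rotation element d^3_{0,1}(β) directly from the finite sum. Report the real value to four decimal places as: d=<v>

d^3_{0,1}(β=2.6858) via the finite sum:
With c≡cos(β/2)=0.225929 and s≡sin(β/2)=0.974144, N=[6·6·24·2]^{1/2}=41.569219
k∈{1,2,3} keeps every argument non-negative
  k=1: (−1)^0·41.5692/(12)·0.2259^5·0.9741^1 = +0.001986
  k=2: (−1)^1·41.5692/(4)·0.2259^3·0.9741^3 = -0.110789
  k=3: (−1)^2·41.5692/(12)·0.2259^1·0.9741^5 = +0.686558
d^3_{0,1}(2.6858) = +0.001986 -0.110789 +0.686558 = +0.577756

d=0.5778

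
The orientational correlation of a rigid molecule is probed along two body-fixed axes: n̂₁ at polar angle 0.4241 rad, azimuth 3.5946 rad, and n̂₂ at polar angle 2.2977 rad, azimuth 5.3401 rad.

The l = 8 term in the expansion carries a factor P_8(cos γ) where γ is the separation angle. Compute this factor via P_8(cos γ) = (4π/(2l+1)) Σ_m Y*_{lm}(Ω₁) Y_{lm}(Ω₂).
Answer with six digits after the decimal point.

Summing Y*_{l m}(θ₁,φ₁)·Y_{l m}(θ₂,φ₂) over m ∈ [−8, 8]; prefactor 4π/(2·8+1) = 0.739198:
  m=-8: Y*=-0.00038 - 0.00020j  Y=0.01525 + 0.04772j  product 0.00000 - 0.00002j
  m=-7: Y*=0.00375 + 0.00011j  Y=-0.16927 - 0.05579j  product -0.00063 - 0.00023j
  m=-6: Y*=-0.01909 + 0.00861j  Y=0.29896 - 0.21554j  product -0.00385 + 0.00669j
  m=-5: Y*=0.05293 - 0.06358j  Y=-0.00139 + 0.45630j  product 0.02894 + 0.02424j
  m=-4: Y*=-0.05620 + 0.22844j  Y=-0.18698 - 0.13655j  product 0.04170 - 0.03504j
  m=-3: Y*=-0.09693 - 0.45083j  Y=-0.20186 + 0.06518j  product 0.04895 + 0.08469j
  m=-2: Y*=0.32695 + 0.41714j  Y=0.11169 - 0.34233j  product 0.17932 - 0.06533j
  m=-1: Y*=-0.10201 - 0.04965j  Y=-0.03105 - 0.04279j  product 0.00104 + 0.00591j
  m=+0: Y*=-0.46336 + 0.00000j  Y=0.36613 + 0.00000j  product -0.16965 + 0.00000j
  m=+1: Y*=0.10201 - 0.04965j  Y=0.03105 - 0.04279j  product 0.00104 - 0.00591j
  m=+2: Y*=0.32695 - 0.41714j  Y=0.11169 + 0.34233j  product 0.17932 + 0.06533j
  m=+3: Y*=0.09693 - 0.45083j  Y=0.20186 + 0.06518j  product 0.04895 - 0.08469j
  m=+4: Y*=-0.05620 - 0.22844j  Y=-0.18698 + 0.13655j  product 0.04170 + 0.03504j
  m=+5: Y*=-0.05293 - 0.06358j  Y=0.00139 + 0.45630j  product 0.02894 - 0.02424j
  m=+6: Y*=-0.01909 - 0.00861j  Y=0.29896 + 0.21554j  product -0.00385 - 0.00669j
  m=+7: Y*=-0.00375 + 0.00011j  Y=0.16927 - 0.05579j  product -0.00063 + 0.00023j
  m=+8: Y*=-0.00038 + 0.00020j  Y=0.01525 - 0.04772j  product 0.00000 + 0.00002j
Σ over m = 0.42129 - 0.00000j; ×(4π/17) → 0.31142 - 0.00000j. Real part: 0.311416

0.311416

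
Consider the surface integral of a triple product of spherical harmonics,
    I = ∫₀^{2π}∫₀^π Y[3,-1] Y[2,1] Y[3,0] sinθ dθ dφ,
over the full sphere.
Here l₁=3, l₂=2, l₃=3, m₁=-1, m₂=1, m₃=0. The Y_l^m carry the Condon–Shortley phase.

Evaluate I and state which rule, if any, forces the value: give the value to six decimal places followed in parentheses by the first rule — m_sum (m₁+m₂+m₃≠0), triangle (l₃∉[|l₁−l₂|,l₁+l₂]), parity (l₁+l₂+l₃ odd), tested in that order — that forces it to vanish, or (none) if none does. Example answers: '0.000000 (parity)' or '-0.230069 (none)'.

Checks pass: Σm=0; 8 even; l₃=3∈[1,5].
(2·3+1)(2·2+1)(2·3+1) = 245
Δ: 2! 4! 2! / 9! → 1/3780
sum: t=0:+1/24 t=1:−1/4 t=2:+1/24 = -1/6
3j²(3 2 3; 0 0 0) = Δ·Π!·Σ² = 4/105  (sign +1)
sum: t=1:−1/12 t=2:+1/8 = 1/24
3j²(3 2 3; -1 1 0) = Δ·Π!·Σ² = 1/210  (sign -1)
combine: 4πI² = 245·4/105·1/210 = 2/45
take √, sign -1: I = -0.05947080
No selection rule forces the value: the integral is nonzero (none).

-0.059471 (none)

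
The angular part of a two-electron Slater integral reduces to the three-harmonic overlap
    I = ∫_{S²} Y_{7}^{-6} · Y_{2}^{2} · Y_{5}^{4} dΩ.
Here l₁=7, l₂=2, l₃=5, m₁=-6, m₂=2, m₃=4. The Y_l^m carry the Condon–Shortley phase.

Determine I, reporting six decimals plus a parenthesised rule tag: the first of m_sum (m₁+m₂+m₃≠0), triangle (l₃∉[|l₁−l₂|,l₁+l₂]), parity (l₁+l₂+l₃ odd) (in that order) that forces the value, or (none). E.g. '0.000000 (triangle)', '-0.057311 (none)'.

0.303018 (none)

Checks pass: Σm=0; 14 even; l₃=5∈[5,9].
(2·7+1)(2·2+1)(2·5+1) = 825
Δ: 4! 10! 0! / 15! → 1/15015
sum: t=2:+1/57600 = 1/57600
3j²(7 2 5; 0 0 0) = Δ·Π!·Σ² = 21/715  (sign -1)
sum: t=4:+1/8709120 = 1/8709120
3j²(7 2 5; -6 2 4) = Δ·Π!·Σ² = 1/21  (sign -1)
combine: 4πI² = 825·21/715·1/21 = 15/13
take √, sign +1: I = 0.30301841
No selection rule forces the value: the integral is nonzero (none).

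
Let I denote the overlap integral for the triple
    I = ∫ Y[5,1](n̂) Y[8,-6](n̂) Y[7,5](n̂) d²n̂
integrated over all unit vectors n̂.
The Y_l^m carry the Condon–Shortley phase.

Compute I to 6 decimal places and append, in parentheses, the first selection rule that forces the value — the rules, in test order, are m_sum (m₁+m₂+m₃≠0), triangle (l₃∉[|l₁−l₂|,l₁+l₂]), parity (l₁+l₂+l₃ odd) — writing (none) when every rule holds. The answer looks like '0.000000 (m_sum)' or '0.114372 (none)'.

Rules hold: Σm=0, L=20 even, 3≤7≤13.
N = 11·17·15 = 2805
Δ = 6!·4!·10!/21! = 1/814773960
Racah Σ t=1..5: t=1:−1/87091200 t=2:+1/4976640 t=3:−1/2073600 t=4:+1/4976640 t=5:−1/87091200 = -1/9676800
⇒ 3j(5 8 7; 0 0 0)² = 360/46189, sgn +1
Racah Σ t=0..2: t=0:+1/1393459200 t=1:−1/261273600 t=2:+1/696729600 = -1/597196800
⇒ 3j(5 8 7; 1 -6 5)² = 77/7752, sgn -1
4πI² = N·(3j₀)²·(3jₘ)² = 17325/79781
I = -1·√(0.217157/4π) = -0.13145647
No selection rule forces the value: the integral is nonzero (none).

-0.131456 (none)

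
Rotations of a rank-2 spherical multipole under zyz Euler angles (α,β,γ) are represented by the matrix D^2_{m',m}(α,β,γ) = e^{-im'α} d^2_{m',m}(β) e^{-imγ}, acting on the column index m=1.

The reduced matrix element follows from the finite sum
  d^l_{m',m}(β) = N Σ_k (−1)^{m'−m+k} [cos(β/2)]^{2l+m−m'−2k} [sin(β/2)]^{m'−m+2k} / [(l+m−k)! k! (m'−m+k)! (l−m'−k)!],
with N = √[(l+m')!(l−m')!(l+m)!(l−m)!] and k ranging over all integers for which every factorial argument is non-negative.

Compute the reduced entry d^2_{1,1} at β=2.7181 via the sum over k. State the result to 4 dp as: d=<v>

d=-0.1247

d^2_{1,1}(β=2.7181) via the finite sum:
c=cos(2.718100/2)=0.210168, s=sin(2.718100/2)=0.977665; N=√[6·1·6·1]=6.000000
k∈{0,1} keeps every argument non-negative
  k=0: (−1)^0·6.0000/(6)·0.2102^4·0.9777^0 = +0.001951
  k=1: (−1)^1·6.0000/(2)·0.2102^2·0.9777^2 = -0.126658
d^2_{1,1}(2.7181) = +0.001951 -0.126658 = -0.124707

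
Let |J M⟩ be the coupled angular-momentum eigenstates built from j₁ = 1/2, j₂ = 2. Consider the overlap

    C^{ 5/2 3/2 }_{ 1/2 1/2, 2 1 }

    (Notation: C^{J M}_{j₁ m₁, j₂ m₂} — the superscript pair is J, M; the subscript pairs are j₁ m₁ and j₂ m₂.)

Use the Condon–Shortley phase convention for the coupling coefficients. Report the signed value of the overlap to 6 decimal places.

triangle: 0!×1!×4!/6! = 24/720
(j±m)!: 1!×0!×3!×1!×4!×1! = 144
prefactor² = (2J+1)×Δ×N² = 144/5
  k=0: +1/(0!×0!×0!×3!×1!×1!) = 1/6
Σ = 1/6  ⇒  CG² = 144/5×(1/6)² = 4/5
CG = +√(4/5) = +0.894427

+0.894427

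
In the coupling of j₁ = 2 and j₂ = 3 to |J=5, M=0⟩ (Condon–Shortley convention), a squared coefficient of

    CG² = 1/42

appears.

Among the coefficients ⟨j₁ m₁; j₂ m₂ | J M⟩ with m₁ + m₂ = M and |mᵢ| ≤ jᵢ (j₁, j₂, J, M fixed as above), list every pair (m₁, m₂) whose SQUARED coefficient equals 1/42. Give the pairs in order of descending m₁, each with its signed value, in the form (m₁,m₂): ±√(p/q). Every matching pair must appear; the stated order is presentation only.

(2,-2): +√(1/42); (-2,2): +√(1/42)

Admissible pairs with m₁+m₂ = M = 0: (-2,2), (-1,1), (0,0), (1,-1), (2,-2)
  (m₁,m₂)=(2,-2): CG² = 1/42, CG = +√(1/42)   ← matches the target
  (m₁,m₂)=(1,-1): CG² = 5/21, CG = +√(5/21)
  (m₁,m₂)=(0,0): CG² = 10/21, CG = +√(10/21)
  (m₁,m₂)=(-1,1): CG² = 5/21, CG = +√(5/21)
  (m₁,m₂)=(-2,2): CG² = 1/42, CG = +√(1/42)   ← matches the target
Pairs with CG² = 1/42: (2,-2): +√(1/42); (-2,2): +√(1/42)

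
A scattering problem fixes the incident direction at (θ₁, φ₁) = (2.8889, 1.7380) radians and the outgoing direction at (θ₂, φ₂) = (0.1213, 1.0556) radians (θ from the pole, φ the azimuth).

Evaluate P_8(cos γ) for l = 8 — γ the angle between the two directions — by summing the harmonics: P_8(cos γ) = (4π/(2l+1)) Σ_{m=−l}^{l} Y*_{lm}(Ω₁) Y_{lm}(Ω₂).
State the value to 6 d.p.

-0.269299

Term-by-term m-sum for l=8 (normalisation 4π/17 = 0.739198):
  [-8]  conj(Y_{8,-8})(Ω₁) = (0.000002, 0.000008) ; Y_{8,-8}(Ω₂) = (-0.000000, -0.000000) ; Δ = (0.000000, -0.000000)
  [-7]  conj(Y_{8,-7})(Ω₁) = (-0.000112, 0.000048) ; Y_{8,-7}(Ω₂) = (0.000000, -0.000001) ; Δ = (-0.000000, 0.000000)
  [-6]  conj(Y_{8,-6})(Ω₁) = (-0.000646, -0.001012) ; Y_{8,-6}(Ω₂) = (0.000016, -0.000001) ; Δ = (-0.000000, -0.000000)
  [-5]  conj(Y_{8,-5})(Ω₁) = (0.006313, -0.005704) ; Y_{8,-5}(Ω₂) = (0.000132, 0.000208) ; Δ = (0.000002, 0.000001)
  [-4]  conj(Y_{8,-4})(Ω₁) = (0.035001, 0.027662) ; Y_{8,-4}(Ω₂) = (-0.001314, 0.002463) ; Δ = (-0.000114, 0.000050)
  [-3]  conj(Y_{8,-3})(Ω₁) = (-0.081992, 0.149512) ; Y_{8,-3}(Ω₂) = (-0.023414, 0.000590) ; Δ = (0.001831, -0.003549)
  [-2]  conj(Y_{8,-2})(Ω₁) = (-0.420527, -0.146115) ; Y_{8,-2}(Ω₂) = (-0.071638, -0.119400) ; Δ = (0.012679, 0.060678)
  [-1]  conj(Y_{8,-1})(Ω₁) = (0.109626, -0.649525) ; Y_{8,-1}(Ω₂) = (0.257868, -0.455436) ; Δ = (-0.267548, -0.217420)
  [+0]  conj(Y_{8,0})(Ω₁) = (0.162326, -0.000000) ; Y_{8,0}(Ω₂) = (0.874695, 0.000000) ; Δ = (0.141986, 0.000000)
  [+1]  conj(Y_{8,1})(Ω₁) = (-0.109626, -0.649525) ; Y_{8,1}(Ω₂) = (-0.257868, -0.455436) ; Δ = (-0.267548, 0.217420)
  [+2]  conj(Y_{8,2})(Ω₁) = (-0.420527, 0.146115) ; Y_{8,2}(Ω₂) = (-0.071638, 0.119400) ; Δ = (0.012679, -0.060678)
  [+3]  conj(Y_{8,3})(Ω₁) = (0.081992, 0.149512) ; Y_{8,3}(Ω₂) = (0.023414, 0.000590) ; Δ = (0.001831, 0.003549)
  [+4]  conj(Y_{8,4})(Ω₁) = (0.035001, -0.027662) ; Y_{8,4}(Ω₂) = (-0.001314, -0.002463) ; Δ = (-0.000114, -0.000050)
  [+5]  conj(Y_{8,5})(Ω₁) = (-0.006313, -0.005704) ; Y_{8,5}(Ω₂) = (-0.000132, 0.000208) ; Δ = (0.000002, -0.000001)
  [+6]  conj(Y_{8,6})(Ω₁) = (-0.000646, 0.001012) ; Y_{8,6}(Ω₂) = (0.000016, 0.000001) ; Δ = (-0.000000, 0.000000)
  [+7]  conj(Y_{8,7})(Ω₁) = (0.000112, 0.000048) ; Y_{8,7}(Ω₂) = (-0.000000, -0.000001) ; Δ = (-0.000000, -0.000000)
  [+8]  conj(Y_{8,8})(Ω₁) = (0.000002, -0.000008) ; Y_{8,8}(Ω₂) = (-0.000000, 0.000000) ; Δ = (0.000000, 0.000000)
Σ over m = (-0.364312, 0.000000); ×(4π/17) → (-0.269299, 0.000000). Real part: -0.269299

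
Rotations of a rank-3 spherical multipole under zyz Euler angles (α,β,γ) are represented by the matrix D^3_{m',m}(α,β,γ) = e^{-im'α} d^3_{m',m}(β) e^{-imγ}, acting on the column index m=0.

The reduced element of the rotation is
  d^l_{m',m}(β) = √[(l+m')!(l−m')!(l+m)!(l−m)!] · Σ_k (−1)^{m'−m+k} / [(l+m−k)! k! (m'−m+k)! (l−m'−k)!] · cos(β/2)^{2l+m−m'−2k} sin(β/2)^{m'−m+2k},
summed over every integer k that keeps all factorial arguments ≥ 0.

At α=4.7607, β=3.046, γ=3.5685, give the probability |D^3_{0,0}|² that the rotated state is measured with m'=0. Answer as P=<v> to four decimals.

Split into d^3_{0,0}(β=3.0460) × two z-phases.
c=cos(3.046000/2)=0.047778, s=sin(3.046000/2)=0.998858; N=√[6·6·6·6]=36.000000
k: max(0,(0)−(0))=0 … min(3+(0),3−(0))=3
  k=0: (−1)^0·36.0000/(36)·0.0478^6·0.9989^0 = +0.000000
  k=1: (−1)^1·36.0000/(4)·0.0478^4·0.9989^2 = -0.000047
  k=2: (−1)^2·36.0000/(4)·0.0478^2·0.9989^4 = +0.020451
  k=3: (−1)^3·36.0000/(36)·0.0478^0·0.9989^6 = -0.993167
d^3_{0,0}(3.0460) = +0.000000 -0.000047 +0.020451 -0.993167 = -0.972763
|D^3_{0,0}|² = |d^3_{0,0}(β)|² = (-0.972763)² = 0.946268 (the z-rotation phases have unit modulus)

P=0.9463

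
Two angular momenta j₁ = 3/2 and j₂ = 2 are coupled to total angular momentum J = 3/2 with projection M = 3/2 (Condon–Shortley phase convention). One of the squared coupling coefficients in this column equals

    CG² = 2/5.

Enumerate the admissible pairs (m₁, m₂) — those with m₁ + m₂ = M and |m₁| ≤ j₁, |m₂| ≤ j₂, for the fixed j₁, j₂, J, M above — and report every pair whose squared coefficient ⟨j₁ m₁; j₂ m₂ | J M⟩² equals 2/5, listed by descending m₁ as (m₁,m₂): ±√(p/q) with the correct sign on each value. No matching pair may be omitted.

(1/2,1): −√(2/5); (-1/2,2): +√(2/5)

Admissible pairs with m₁+m₂ = M = 3/2: (-1/2,2), (1/2,1), (3/2,0)
  (m₁,m₂)=(3/2,0): CG² = 1/5, CG = +√(1/5)
  (m₁,m₂)=(1/2,1): CG² = 2/5, CG = −√(2/5)   ← matches the target
  (m₁,m₂)=(-1/2,2): CG² = 2/5, CG = +√(2/5)   ← matches the target
Pairs with CG² = 2/5: (1/2,1): −√(2/5); (-1/2,2): +√(2/5)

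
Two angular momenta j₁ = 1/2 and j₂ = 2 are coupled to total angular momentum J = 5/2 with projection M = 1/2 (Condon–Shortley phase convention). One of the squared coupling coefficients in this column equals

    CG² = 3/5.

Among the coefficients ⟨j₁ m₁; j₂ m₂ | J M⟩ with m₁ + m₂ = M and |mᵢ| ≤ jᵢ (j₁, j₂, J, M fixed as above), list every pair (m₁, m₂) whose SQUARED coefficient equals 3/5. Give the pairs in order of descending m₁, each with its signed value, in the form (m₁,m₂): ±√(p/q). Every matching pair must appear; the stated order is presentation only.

Admissible pairs with m₁+m₂ = M = 1/2: (-1/2,1), (1/2,0)
  (m₁,m₂)=(1/2,0): CG² = 3/5, CG = +√(3/5)   ← matches the target
  (m₁,m₂)=(-1/2,1): CG² = 2/5, CG = +√(2/5)
Pairs with CG² = 3/5: (1/2,0): +√(3/5)

(1/2,0): +√(3/5)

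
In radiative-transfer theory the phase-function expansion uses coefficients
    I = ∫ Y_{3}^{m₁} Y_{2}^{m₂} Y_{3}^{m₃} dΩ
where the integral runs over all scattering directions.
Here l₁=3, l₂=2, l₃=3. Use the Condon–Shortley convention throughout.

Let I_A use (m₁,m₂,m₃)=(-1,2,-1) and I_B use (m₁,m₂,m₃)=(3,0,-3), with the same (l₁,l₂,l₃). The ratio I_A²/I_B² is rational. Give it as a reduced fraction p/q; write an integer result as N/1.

Shared (l₁,l₂,l₃)=(3,2,3): N and (l;000)² cancel in I_A²/I_B².
A: Δ = 2!·4!·2!/9! = 1/3780; Racah Σ t=2..2: t=2:+1/16 = 1/16; ⇒ 3j(3 2 3; -1 2 -1)² = 2/35, sgn +1
B: Δ = 2!·4!·2!/9! = 1/3780; Racah Σ t=0..0: t=0:+1/96 = 1/96; ⇒ 3j(3 2 3; 3 0 -3)² = 5/84, sgn +1
I_A²/I_B² = (2/35)/(5/84) = 24/25

24/25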